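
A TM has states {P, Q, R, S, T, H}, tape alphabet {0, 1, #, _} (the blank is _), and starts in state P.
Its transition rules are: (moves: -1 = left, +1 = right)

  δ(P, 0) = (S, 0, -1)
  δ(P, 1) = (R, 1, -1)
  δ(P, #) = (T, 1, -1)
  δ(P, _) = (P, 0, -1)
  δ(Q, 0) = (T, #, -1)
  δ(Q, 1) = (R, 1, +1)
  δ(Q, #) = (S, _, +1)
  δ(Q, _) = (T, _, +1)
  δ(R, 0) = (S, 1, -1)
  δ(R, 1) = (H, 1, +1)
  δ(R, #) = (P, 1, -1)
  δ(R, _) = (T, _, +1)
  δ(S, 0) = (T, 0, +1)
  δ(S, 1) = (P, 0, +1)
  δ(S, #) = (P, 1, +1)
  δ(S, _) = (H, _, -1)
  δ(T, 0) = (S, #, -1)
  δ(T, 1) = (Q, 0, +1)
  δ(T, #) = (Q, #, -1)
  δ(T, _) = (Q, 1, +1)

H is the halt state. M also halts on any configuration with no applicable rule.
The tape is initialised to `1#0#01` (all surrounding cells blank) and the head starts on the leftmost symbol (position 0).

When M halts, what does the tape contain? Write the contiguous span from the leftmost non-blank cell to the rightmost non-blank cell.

011_11

P | _[1]#0#01   read 1 → write 1, move -1, go to R
R | [_]1#0#01   read _ → write _, move +1, go to T
T | _[1]#0#01   read 1 → write 0, move +1, go to Q
Q | _0[#]0#01   read # → write _, move +1, go to S
S | _0_[0]#01   read 0 → write 0, move +1, go to T
T | _0_0[#]01   read # → write #, move -1, go to Q
Q | _0_[0]#01   read 0 → write #, move -1, go to T
T | _0[_]##01   read _ → write 1, move +1, go to Q
Q | _01[#]#01   read # → write _, move +1, go to S
S | _01_[#]01   read # → write 1, move +1, go to P
P | _01_1[0]1   read 0 → write 0, move -1, go to S
S | _01_[1]01   read 1 → write 0, move +1, go to P
P | _01_0[0]1   read 0 → write 0, move -1, go to S
S | _01_[0]01   read 0 → write 0, move +1, go to T
T | _01_0[0]1   read 0 → write #, move -1, go to S
S | _01_[0]#1   read 0 → write 0, move +1, go to T
T | _01_0[#]1   read # → write #, move -1, go to Q
Q | _01_[0]#1   read 0 → write #, move -1, go to T
T | _01[_]##1   read _ → write 1, move +1, go to Q
Q | _011[#]#1   read # → write _, move +1, go to S
S | _011_[#]1   read # → write 1, move +1, go to P
P | _011_1[1]   read 1 → write 1, move -1, go to R
R | _011_[1]1   read 1 → write 1, move +1, go to H
H | _011_1[1]
The non-blank tape span at halt is 011_11.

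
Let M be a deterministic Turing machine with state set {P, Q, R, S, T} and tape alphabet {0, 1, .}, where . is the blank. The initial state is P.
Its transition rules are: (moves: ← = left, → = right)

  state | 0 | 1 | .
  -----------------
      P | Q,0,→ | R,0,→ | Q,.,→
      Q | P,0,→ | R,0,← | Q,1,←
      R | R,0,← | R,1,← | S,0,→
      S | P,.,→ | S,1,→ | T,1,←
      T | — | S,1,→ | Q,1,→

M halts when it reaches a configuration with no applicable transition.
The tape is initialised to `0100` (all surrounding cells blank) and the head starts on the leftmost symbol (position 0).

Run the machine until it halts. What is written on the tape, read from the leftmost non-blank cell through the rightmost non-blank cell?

0.000001

state=P head=0 tape=.[0]100...   (P,0)→(Q,0,→)
state=Q head=1 tape=.0[1]00...   (Q,1)→(R,0,←)
state=R head=0 tape=.[0]000...   (R,0)→(R,0,←)
state=R head=-1 tape=[.]0000...   (R,.)→(S,0,→)
state=S head=0 tape=0[0]000...   (S,0)→(P,.,→)
state=P head=1 tape=0.[0]00...   (P,0)→(Q,0,→)
state=Q head=2 tape=0.0[0]0...   (Q,0)→(P,0,→)
state=P head=3 tape=0.00[0]...   (P,0)→(Q,0,→)
state=Q head=4 tape=0.000[.]..   (Q,.)→(Q,1,←)
state=Q head=3 tape=0.00[0]1..   (Q,0)→(P,0,→)
state=P head=4 tape=0.000[1]..   (P,1)→(R,0,→)
state=R head=5 tape=0.0000[.].   (R,.)→(S,0,→)
state=S head=6 tape=0.00000[.]   (S,.)→(T,1,←)
state=T head=5 tape=0.0000[0]1
The non-blank tape span at halt is 0.000001.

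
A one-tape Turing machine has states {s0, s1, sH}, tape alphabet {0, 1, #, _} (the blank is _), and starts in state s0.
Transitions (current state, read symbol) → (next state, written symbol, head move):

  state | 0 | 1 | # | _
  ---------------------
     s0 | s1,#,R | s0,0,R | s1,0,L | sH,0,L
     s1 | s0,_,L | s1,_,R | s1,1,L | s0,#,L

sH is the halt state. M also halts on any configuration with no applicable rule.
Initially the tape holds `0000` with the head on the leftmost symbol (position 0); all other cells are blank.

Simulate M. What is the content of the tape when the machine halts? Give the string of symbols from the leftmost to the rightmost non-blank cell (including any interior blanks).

0#0_00

s0 | ___[0]000   read 0 → write #, move R, go to s1
s1 | ___#[0]00   read 0 → write _, move L, go to s0
s0 | ___[#]_00   read # → write 0, move L, go to s1
s1 | __[_]0_00   read _ → write #, move L, go to s0
s0 | _[_]#0_00   read _ → write 0, move L, go to sH
sH | [_]0#0_00
The non-blank tape span at halt is 0#0_00.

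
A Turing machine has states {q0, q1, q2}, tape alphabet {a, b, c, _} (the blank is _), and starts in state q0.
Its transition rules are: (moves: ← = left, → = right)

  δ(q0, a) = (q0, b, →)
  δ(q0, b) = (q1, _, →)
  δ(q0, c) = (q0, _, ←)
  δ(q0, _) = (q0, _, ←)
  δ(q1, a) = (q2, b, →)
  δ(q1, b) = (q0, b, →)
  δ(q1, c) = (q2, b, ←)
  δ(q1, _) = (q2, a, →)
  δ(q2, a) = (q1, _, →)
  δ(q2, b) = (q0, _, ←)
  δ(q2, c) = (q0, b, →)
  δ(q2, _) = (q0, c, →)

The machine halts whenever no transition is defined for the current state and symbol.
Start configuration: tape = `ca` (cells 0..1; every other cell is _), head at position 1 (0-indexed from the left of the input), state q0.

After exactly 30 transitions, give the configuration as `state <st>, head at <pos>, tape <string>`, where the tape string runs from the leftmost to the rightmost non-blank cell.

state q0, head at 5, tape c____b

q0 | c[a]______   read a → write b, move →, go to q0
q0 | cb[_]_____   read _ → write _, move ←, go to q0
q0 | c[b]______   read b → write _, move →, go to q1
q1 | c_[_]_____   read _ → write a, move →, go to q2
q2 | c_a[_]____   read _ → write c, move →, go to q0
q0 | c_ac[_]___   read _ → write _, move ←, go to q0
q0 | c_a[c]____   read c → write _, move ←, go to q0
q0 | c_[a]_____   read a → write b, move →, go to q0
q0 | c_b[_]____   read _ → write _, move ←, go to q0
q0 | c_[b]_____   read b → write _, move →, go to q1
q1 | c__[_]____   read _ → write a, move →, go to q2
q2 | c__a[_]___   read _ → write c, move →, go to q0
q0 | c__ac[_]__   read _ → write _, move ←, go to q0
q0 | c__a[c]___   read c → write _, move ←, go to q0
q0 | c__[a]____   read a → write b, move →, go to q0
q0 | c__b[_]___   read _ → write _, move ←, go to q0
q0 | c__[b]____   read b → write _, move →, go to q1
q1 | c___[_]___   read _ → write a, move →, go to q2
q2 | c___a[_]__   read _ → write c, move →, go to q0
q0 | c___ac[_]_   read _ → write _, move ←, go to q0
q0 | c___a[c]__   read c → write _, move ←, go to q0
q0 | c___[a]___   read a → write b, move →, go to q0
q0 | c___b[_]__   read _ → write _, move ←, go to q0
q0 | c___[b]___   read b → write _, move →, go to q1
q1 | c____[_]__   read _ → write a, move →, go to q2
q2 | c____a[_]_   read _ → write c, move →, go to q0
q0 | c____ac[_]   read _ → write _, move ←, go to q0
q0 | c____a[c]_   read c → write _, move ←, go to q0
q0 | c____[a]__   read a → write b, move →, go to q0
q0 | c____b[_]_   read _ → write _, move ←, go to q0
q0 | c____[b]__
After 30 steps: state q0, head at 5, tape c____b.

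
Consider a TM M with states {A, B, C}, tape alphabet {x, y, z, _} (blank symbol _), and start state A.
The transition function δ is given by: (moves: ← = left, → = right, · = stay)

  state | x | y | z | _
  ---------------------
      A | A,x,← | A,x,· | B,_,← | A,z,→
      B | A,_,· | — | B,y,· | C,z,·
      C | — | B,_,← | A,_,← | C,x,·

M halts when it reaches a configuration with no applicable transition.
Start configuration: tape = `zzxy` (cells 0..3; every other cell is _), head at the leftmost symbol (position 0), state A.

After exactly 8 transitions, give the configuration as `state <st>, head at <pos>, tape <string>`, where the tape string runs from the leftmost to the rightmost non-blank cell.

state B, head at 0, tape zzy_xy

A | __[z]zxy   read z → write _, move ←, go to B
B | _[_]_zxy   read _ → write z, move ·, go to C
C | _[z]_zxy   read z → write _, move ←, go to A
A | [_]__zxy   read _ → write z, move →, go to A
A | z[_]_zxy   read _ → write z, move →, go to A
A | zz[_]zxy   read _ → write z, move →, go to A
A | zzz[z]xy   read z → write _, move ←, go to B
B | zz[z]_xy   read z → write y, move ·, go to B
B | zz[y]_xy
After 8 steps: state B, head at 0, tape zzy_xy.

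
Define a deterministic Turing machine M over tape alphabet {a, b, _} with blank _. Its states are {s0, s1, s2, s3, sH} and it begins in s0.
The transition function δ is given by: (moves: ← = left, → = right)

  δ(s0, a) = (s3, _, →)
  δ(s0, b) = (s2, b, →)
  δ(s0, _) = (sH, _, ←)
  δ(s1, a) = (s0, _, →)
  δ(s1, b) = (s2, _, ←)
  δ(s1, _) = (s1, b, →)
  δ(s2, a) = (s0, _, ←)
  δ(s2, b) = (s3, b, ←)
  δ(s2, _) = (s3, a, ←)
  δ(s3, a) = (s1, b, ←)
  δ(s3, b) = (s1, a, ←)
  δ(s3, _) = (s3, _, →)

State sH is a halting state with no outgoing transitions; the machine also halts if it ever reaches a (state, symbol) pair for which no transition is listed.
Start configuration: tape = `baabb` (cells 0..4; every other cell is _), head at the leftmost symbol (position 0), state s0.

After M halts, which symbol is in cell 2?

_

state=s0 head=0 tape=_[b]aabb   (s0,b)→(s2,b,→)
state=s2 head=1 tape=_b[a]abb   (s2,a)→(s0,_,←)
state=s0 head=0 tape=_[b]_abb   (s0,b)→(s2,b,→)
state=s2 head=1 tape=_b[_]abb   (s2,_)→(s3,a,←)
state=s3 head=0 tape=_[b]aabb   (s3,b)→(s1,a,←)
state=s1 head=-1 tape=[_]aaabb   (s1,_)→(s1,b,→)
state=s1 head=0 tape=b[a]aabb   (s1,a)→(s0,_,→)
state=s0 head=1 tape=b_[a]abb   (s0,a)→(s3,_,→)
state=s3 head=2 tape=b__[a]bb   (s3,a)→(s1,b,←)
state=s1 head=1 tape=b_[_]bbb   (s1,_)→(s1,b,→)
state=s1 head=2 tape=b_b[b]bb   (s1,b)→(s2,_,←)
state=s2 head=1 tape=b_[b]_bb   (s2,b)→(s3,b,←)
state=s3 head=0 tape=b[_]b_bb   (s3,_)→(s3,_,→)
state=s3 head=1 tape=b_[b]_bb   (s3,b)→(s1,a,←)
state=s1 head=0 tape=b[_]a_bb   (s1,_)→(s1,b,→)
state=s1 head=1 tape=bb[a]_bb   (s1,a)→(s0,_,→)
state=s0 head=2 tape=bb_[_]bb   (s0,_)→(sH,_,←)
state=sH head=1 tape=bb[_]_bb
Cell 2 holds _ when M halts.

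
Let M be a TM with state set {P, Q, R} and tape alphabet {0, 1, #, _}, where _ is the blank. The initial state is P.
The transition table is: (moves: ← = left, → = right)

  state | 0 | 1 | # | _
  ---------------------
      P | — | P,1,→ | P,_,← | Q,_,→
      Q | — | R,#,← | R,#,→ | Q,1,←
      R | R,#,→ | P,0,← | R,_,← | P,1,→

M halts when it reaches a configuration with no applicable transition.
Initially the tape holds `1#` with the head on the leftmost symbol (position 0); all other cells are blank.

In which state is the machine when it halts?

state=P head=0 tape=_[1]#__   (P,1)→(P,1,→)
state=P head=1 tape=_1[#]__   (P,#)→(P,_,←)
state=P head=0 tape=_[1]___   (P,1)→(P,1,→)
state=P head=1 tape=_1[_]__   (P,_)→(Q,_,→)
state=Q head=2 tape=_1_[_]_   (Q,_)→(Q,1,←)
state=Q head=1 tape=_1[_]1_   (Q,_)→(Q,1,←)
state=Q head=0 tape=_[1]11_   (Q,1)→(R,#,←)
state=R head=-1 tape=[_]#11_   (R,_)→(P,1,→)
state=P head=0 tape=1[#]11_   (P,#)→(P,_,←)
state=P head=-1 tape=[1]_11_   (P,1)→(P,1,→)
state=P head=0 tape=1[_]11_   (P,_)→(Q,_,→)
state=Q head=1 tape=1_[1]1_   (Q,1)→(R,#,←)
state=R head=0 tape=1[_]#1_   (R,_)→(P,1,→)
state=P head=1 tape=11[#]1_   (P,#)→(P,_,←)
state=P head=0 tape=1[1]_1_   (P,1)→(P,1,→)
state=P head=1 tape=11[_]1_   (P,_)→(Q,_,→)
state=Q head=2 tape=11_[1]_   (Q,1)→(R,#,←)
state=R head=1 tape=11[_]#_   (R,_)→(P,1,→)
state=P head=2 tape=111[#]_   (P,#)→(P,_,←)
state=P head=1 tape=11[1]__   (P,1)→(P,1,→)
state=P head=2 tape=111[_]_   (P,_)→(Q,_,→)
state=Q head=3 tape=111_[_]   (Q,_)→(Q,1,←)
state=Q head=2 tape=111[_]1   (Q,_)→(Q,1,←)
state=Q head=1 tape=11[1]11   (Q,1)→(R,#,←)
state=R head=0 tape=1[1]#11   (R,1)→(P,0,←)
state=P head=-1 tape=[1]0#11   (P,1)→(P,1,→)
state=P head=0 tape=1[0]#11
No transition is defined for (P, 0); M halts in state P.

P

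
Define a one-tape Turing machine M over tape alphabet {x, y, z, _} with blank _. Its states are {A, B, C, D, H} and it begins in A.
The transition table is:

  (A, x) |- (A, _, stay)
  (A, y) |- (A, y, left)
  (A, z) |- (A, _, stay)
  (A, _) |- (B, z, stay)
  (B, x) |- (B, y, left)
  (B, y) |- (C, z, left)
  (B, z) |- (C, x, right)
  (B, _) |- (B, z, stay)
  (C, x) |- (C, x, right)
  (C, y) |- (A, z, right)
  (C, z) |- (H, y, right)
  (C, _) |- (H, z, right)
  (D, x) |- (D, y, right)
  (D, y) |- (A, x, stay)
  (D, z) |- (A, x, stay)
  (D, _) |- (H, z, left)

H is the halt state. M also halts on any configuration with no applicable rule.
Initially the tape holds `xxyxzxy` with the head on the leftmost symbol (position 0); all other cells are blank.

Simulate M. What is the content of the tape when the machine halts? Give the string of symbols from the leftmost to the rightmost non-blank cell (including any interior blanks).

xxzxyxy

A | [x]xyxzxy   read x → write _, move stay, go to A
A | [_]xyxzxy   read _ → write z, move stay, go to B
B | [z]xyxzxy   read z → write x, move right, go to C
C | x[x]yxzxy   read x → write x, move right, go to C
C | xx[y]xzxy   read y → write z, move right, go to A
A | xxz[x]zxy   read x → write _, move stay, go to A
A | xxz[_]zxy   read _ → write z, move stay, go to B
B | xxz[z]zxy   read z → write x, move right, go to C
C | xxzx[z]xy   read z → write y, move right, go to H
H | xxzxy[x]y
The non-blank tape span at halt is xxzxyxy.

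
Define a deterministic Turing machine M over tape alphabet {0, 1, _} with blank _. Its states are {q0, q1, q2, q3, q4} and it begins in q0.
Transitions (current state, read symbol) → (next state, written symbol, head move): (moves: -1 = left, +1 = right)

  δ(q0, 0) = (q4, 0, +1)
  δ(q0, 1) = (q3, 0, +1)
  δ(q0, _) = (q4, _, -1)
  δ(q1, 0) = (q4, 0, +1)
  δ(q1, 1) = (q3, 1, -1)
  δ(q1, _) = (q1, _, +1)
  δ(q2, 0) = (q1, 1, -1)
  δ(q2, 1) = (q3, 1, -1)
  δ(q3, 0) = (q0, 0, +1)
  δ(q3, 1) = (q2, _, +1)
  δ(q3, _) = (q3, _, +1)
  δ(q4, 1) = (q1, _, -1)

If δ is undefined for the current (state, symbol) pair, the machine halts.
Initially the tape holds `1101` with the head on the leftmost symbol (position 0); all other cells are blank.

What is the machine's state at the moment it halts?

state=q0 head=0 tape=[1]101_   (q0,1)→(q3,0,+1)
state=q3 head=1 tape=0[1]01_   (q3,1)→(q2,_,+1)
state=q2 head=2 tape=0_[0]1_   (q2,0)→(q1,1,-1)
state=q1 head=1 tape=0[_]11_   (q1,_)→(q1,_,+1)
state=q1 head=2 tape=0_[1]1_   (q1,1)→(q3,1,-1)
state=q3 head=1 tape=0[_]11_   (q3,_)→(q3,_,+1)
state=q3 head=2 tape=0_[1]1_   (q3,1)→(q2,_,+1)
state=q2 head=3 tape=0__[1]_   (q2,1)→(q3,1,-1)
state=q3 head=2 tape=0_[_]1_   (q3,_)→(q3,_,+1)
state=q3 head=3 tape=0__[1]_   (q3,1)→(q2,_,+1)
state=q2 head=4 tape=0___[_]
No transition is defined for (q2, _); M halts in state q2.

q2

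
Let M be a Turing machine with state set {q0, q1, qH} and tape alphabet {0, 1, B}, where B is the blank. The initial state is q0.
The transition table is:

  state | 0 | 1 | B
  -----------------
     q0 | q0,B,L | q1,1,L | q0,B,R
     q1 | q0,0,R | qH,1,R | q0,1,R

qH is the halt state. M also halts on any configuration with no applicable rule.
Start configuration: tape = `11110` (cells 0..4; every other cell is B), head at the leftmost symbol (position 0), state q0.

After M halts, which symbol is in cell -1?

1

q0 | B[1]1110   read 1 → write 1, move L, go to q1
q1 | [B]11110   read B → write 1, move R, go to q0
q0 | 1[1]1110   read 1 → write 1, move L, go to q1
q1 | [1]11110   read 1 → write 1, move R, go to qH
qH | 1[1]1110
Cell -1 holds 1 when M halts.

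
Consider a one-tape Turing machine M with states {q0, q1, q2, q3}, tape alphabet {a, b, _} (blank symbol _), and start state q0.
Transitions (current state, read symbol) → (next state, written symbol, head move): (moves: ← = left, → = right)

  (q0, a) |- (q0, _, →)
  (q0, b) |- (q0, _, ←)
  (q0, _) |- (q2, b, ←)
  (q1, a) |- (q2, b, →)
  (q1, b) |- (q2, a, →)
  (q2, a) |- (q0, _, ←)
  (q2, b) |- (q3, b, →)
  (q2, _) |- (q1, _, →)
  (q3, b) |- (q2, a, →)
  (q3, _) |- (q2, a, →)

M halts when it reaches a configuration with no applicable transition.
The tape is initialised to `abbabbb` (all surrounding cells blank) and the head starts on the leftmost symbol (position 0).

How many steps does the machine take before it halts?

17

q0 | _[a]bbabbb___   read a → write _, move →, go to q0
q0 | __[b]babbb___   read b → write _, move ←, go to q0
q0 | _[_]_babbb___   read _ → write b, move ←, go to q2
q2 | [_]b_babbb___   read _ → write _, move →, go to q1
q1 | _[b]_babbb___   read b → write a, move →, go to q2
q2 | _a[_]babbb___   read _ → write _, move →, go to q1
q1 | _a_[b]abbb___   read b → write a, move →, go to q2
q2 | _a_a[a]bbb___   read a → write _, move ←, go to q0
q0 | _a_[a]_bbb___   read a → write _, move →, go to q0
q0 | _a__[_]bbb___   read _ → write b, move ←, go to q2
q2 | _a_[_]bbbb___   read _ → write _, move →, go to q1
q1 | _a__[b]bbb___   read b → write a, move →, go to q2
q2 | _a__a[b]bb___   read b → write b, move →, go to q3
q3 | _a__ab[b]b___   read b → write a, move →, go to q2
q2 | _a__aba[b]___   read b → write b, move →, go to q3
q3 | _a__abab[_]__   read _ → write a, move →, go to q2
q2 | _a__ababa[_]_   read _ → write _, move →, go to q1
q1 | _a__ababa_[_]
M halts after 17 transitions.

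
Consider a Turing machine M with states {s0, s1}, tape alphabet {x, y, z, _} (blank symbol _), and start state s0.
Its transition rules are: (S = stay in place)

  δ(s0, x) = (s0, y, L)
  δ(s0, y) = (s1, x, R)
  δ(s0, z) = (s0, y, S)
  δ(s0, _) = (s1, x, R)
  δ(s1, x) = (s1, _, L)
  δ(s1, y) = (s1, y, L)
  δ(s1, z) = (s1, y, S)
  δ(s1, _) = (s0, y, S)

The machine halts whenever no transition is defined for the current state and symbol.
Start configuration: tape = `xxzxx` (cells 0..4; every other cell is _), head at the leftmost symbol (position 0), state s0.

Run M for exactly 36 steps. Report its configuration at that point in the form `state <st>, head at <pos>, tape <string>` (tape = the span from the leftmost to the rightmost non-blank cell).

state s1, head at -4, tape x____yxzxx

s0 | _____[x]xzxx   read x → write y, move L, go to s0
s0 | ____[_]yxzxx   read _ → write x, move R, go to s1
s1 | ____x[y]xzxx   read y → write y, move L, go to s1
s1 | ____[x]yxzxx   read x → write _, move L, go to s1
s1 | ___[_]_yxzxx   read _ → write y, move S, go to s0
s0 | ___[y]_yxzxx   read y → write x, move R, go to s1
s1 | ___x[_]yxzxx   read _ → write y, move S, go to s0
s0 | ___x[y]yxzxx   read y → write x, move R, go to s1
s1 | ___xx[y]xzxx   read y → write y, move L, go to s1
s1 | ___x[x]yxzxx   read x → write _, move L, go to s1
s1 | ___[x]_yxzxx   read x → write _, move L, go to s1
s1 | __[_]__yxzxx   read _ → write y, move S, go to s0
s0 | __[y]__yxzxx   read y → write x, move R, go to s1
s1 | __x[_]_yxzxx   read _ → write y, move S, go to s0
s0 | __x[y]_yxzxx   read y → write x, move R, go to s1
s1 | __xx[_]yxzxx   read _ → write y, move S, go to s0
s0 | __xx[y]yxzxx   read y → write x, move R, go to s1
s1 | __xxx[y]xzxx   read y → write y, move L, go to s1
s1 | __xx[x]yxzxx   read x → write _, move L, go to s1
s1 | __x[x]_yxzxx   read x → write _, move L, go to s1
s1 | __[x]__yxzxx   read x → write _, move L, go to s1
s1 | _[_]___yxzxx   read _ → write y, move S, go to s0
s0 | _[y]___yxzxx   read y → write x, move R, go to s1
s1 | _x[_]__yxzxx   read _ → write y, move S, go to s0
s0 | _x[y]__yxzxx   read y → write x, move R, go to s1
s1 | _xx[_]_yxzxx   read _ → write y, move S, go to s0
s0 | _xx[y]_yxzxx   read y → write x, move R, go to s1
s1 | _xxx[_]yxzxx   read _ → write y, move S, go to s0
s0 | _xxx[y]yxzxx   read y → write x, move R, go to s1
s1 | _xxxx[y]xzxx   read y → write y, move L, go to s1
s1 | _xxx[x]yxzxx   read x → write _, move L, go to s1
s1 | _xx[x]_yxzxx   read x → write _, move L, go to s1
s1 | _x[x]__yxzxx   read x → write _, move L, go to s1
s1 | _[x]___yxzxx   read x → write _, move L, go to s1
s1 | [_]____yxzxx   read _ → write y, move S, go to s0
s0 | [y]____yxzxx   read y → write x, move R, go to s1
s1 | x[_]___yxzxx
After 36 steps: state s1, head at -4, tape x____yxzxx.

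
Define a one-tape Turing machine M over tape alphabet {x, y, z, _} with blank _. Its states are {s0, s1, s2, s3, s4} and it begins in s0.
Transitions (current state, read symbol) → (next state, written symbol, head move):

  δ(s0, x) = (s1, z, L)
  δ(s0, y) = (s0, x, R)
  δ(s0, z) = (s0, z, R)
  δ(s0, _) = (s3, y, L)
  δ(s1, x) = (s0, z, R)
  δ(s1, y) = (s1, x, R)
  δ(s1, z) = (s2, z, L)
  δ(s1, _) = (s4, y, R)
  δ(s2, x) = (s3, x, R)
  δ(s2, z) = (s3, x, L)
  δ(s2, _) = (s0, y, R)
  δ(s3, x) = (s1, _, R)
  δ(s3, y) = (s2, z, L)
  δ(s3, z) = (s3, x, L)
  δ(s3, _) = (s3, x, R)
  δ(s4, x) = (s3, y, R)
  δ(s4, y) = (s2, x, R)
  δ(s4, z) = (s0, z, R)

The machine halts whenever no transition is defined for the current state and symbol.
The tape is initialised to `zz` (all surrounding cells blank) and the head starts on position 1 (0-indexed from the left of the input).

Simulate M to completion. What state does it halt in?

s4

s0 | _z[z]____   read z → write z, move R, go to s0
s0 | _zz[_]___   read _ → write y, move L, go to s3
s3 | _z[z]y___   read z → write x, move L, go to s3
s3 | _[z]xy___   read z → write x, move L, go to s3
s3 | [_]xxy___   read _ → write x, move R, go to s3
s3 | x[x]xy___   read x → write _, move R, go to s1
s1 | x_[x]y___   read x → write z, move R, go to s0
s0 | x_z[y]___   read y → write x, move R, go to s0
s0 | x_zx[_]__   read _ → write y, move L, go to s3
s3 | x_z[x]y__   read x → write _, move R, go to s1
s1 | x_z_[y]__   read y → write x, move R, go to s1
s1 | x_z_x[_]_   read _ → write y, move R, go to s4
s4 | x_z_xy[_]
No transition is defined for (s4, _); M halts in state s4.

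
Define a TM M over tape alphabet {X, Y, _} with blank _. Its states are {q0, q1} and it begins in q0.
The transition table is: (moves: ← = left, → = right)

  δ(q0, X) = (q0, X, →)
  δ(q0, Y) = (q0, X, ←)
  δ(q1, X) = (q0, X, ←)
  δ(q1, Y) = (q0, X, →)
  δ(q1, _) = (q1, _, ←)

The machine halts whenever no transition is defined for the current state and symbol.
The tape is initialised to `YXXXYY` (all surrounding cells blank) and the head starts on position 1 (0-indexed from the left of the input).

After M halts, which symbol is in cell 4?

X

state=q0 head=1 tape=Y[X]XXYY_   (q0,X)→(q0,X,→)
state=q0 head=2 tape=YX[X]XYY_   (q0,X)→(q0,X,→)
state=q0 head=3 tape=YXX[X]YY_   (q0,X)→(q0,X,→)
state=q0 head=4 tape=YXXX[Y]Y_   (q0,Y)→(q0,X,←)
state=q0 head=3 tape=YXX[X]XY_   (q0,X)→(q0,X,→)
state=q0 head=4 tape=YXXX[X]Y_   (q0,X)→(q0,X,→)
state=q0 head=5 tape=YXXXX[Y]_   (q0,Y)→(q0,X,←)
state=q0 head=4 tape=YXXX[X]X_   (q0,X)→(q0,X,→)
state=q0 head=5 tape=YXXXX[X]_   (q0,X)→(q0,X,→)
state=q0 head=6 tape=YXXXXX[_]
Cell 4 holds X when M halts.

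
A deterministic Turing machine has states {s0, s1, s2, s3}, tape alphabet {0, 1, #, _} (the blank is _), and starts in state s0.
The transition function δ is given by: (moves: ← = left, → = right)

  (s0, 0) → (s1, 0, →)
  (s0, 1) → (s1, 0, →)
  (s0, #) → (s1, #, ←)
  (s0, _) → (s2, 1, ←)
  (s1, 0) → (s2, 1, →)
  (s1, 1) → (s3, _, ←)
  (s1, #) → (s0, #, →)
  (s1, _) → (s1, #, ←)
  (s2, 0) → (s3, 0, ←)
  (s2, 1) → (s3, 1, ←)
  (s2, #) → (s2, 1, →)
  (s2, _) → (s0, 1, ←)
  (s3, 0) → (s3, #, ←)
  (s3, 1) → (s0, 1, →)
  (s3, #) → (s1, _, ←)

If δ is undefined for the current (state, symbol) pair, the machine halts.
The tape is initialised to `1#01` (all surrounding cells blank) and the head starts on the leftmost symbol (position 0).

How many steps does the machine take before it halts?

11

s0 | _[1]#01   read 1 → write 0, move →, go to s1
s1 | _0[#]01   read # → write #, move →, go to s0
s0 | _0#[0]1   read 0 → write 0, move →, go to s1
s1 | _0#0[1]   read 1 → write _, move ←, go to s3
s3 | _0#[0]_   read 0 → write #, move ←, go to s3
s3 | _0[#]#_   read # → write _, move ←, go to s1
s1 | _[0]_#_   read 0 → write 1, move →, go to s2
s2 | _1[_]#_   read _ → write 1, move ←, go to s0
s0 | _[1]1#_   read 1 → write 0, move →, go to s1
s1 | _0[1]#_   read 1 → write _, move ←, go to s3
s3 | _[0]_#_   read 0 → write #, move ←, go to s3
s3 | [_]#_#_
M halts after 11 transitions.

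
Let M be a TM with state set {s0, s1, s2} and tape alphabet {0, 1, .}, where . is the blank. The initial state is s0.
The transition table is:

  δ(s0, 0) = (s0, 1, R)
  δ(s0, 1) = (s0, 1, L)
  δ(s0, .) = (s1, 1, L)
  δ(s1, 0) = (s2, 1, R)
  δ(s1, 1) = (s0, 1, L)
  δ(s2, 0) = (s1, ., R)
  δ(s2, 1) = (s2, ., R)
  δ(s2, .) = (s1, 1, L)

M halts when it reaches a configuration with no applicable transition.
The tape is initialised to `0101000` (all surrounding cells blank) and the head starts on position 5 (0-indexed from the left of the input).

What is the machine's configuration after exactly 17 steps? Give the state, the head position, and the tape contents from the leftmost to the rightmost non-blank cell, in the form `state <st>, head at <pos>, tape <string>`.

state s1, head at -2, tape 111111111

state=s0 head=5 tape=..01010[0]0.   (s0,0)→(s0,1,R)
state=s0 head=6 tape=..010101[0].   (s0,0)→(s0,1,R)
state=s0 head=7 tape=..0101011[.]   (s0,.)→(s1,1,L)
state=s1 head=6 tape=..010101[1]1   (s1,1)→(s0,1,L)
state=s0 head=5 tape=..01010[1]11   (s0,1)→(s0,1,L)
state=s0 head=4 tape=..0101[0]111   (s0,0)→(s0,1,R)
state=s0 head=5 tape=..01011[1]11   (s0,1)→(s0,1,L)
state=s0 head=4 tape=..0101[1]111   (s0,1)→(s0,1,L)
state=s0 head=3 tape=..010[1]1111   (s0,1)→(s0,1,L)
state=s0 head=2 tape=..01[0]11111   (s0,0)→(s0,1,R)
state=s0 head=3 tape=..011[1]1111   (s0,1)→(s0,1,L)
state=s0 head=2 tape=..01[1]11111   (s0,1)→(s0,1,L)
state=s0 head=1 tape=..0[1]111111   (s0,1)→(s0,1,L)
state=s0 head=0 tape=..[0]1111111   (s0,0)→(s0,1,R)
state=s0 head=1 tape=..1[1]111111   (s0,1)→(s0,1,L)
state=s0 head=0 tape=..[1]1111111   (s0,1)→(s0,1,L)
state=s0 head=-1 tape=.[.]11111111   (s0,.)→(s1,1,L)
state=s1 head=-2 tape=[.]111111111
After 17 steps: state s1, head at -2, tape 111111111.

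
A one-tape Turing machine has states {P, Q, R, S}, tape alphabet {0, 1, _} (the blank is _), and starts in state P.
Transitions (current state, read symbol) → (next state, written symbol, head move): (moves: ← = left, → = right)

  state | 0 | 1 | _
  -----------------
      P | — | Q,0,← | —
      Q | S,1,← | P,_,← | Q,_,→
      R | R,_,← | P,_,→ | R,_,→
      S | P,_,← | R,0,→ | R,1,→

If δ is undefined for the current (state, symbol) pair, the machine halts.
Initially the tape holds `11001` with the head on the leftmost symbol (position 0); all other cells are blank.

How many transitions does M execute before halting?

state=P head=0 tape=_[1]1001   (P,1)→(Q,0,←)
state=Q head=-1 tape=[_]01001   (Q,_)→(Q,_,→)
state=Q head=0 tape=_[0]1001   (Q,0)→(S,1,←)
state=S head=-1 tape=[_]11001   (S,_)→(R,1,→)
state=R head=0 tape=1[1]1001   (R,1)→(P,_,→)
state=P head=1 tape=1_[1]001   (P,1)→(Q,0,←)
state=Q head=0 tape=1[_]0001   (Q,_)→(Q,_,→)
state=Q head=1 tape=1_[0]001   (Q,0)→(S,1,←)
state=S head=0 tape=1[_]1001   (S,_)→(R,1,→)
state=R head=1 tape=11[1]001   (R,1)→(P,_,→)
state=P head=2 tape=11_[0]01
M halts after 10 transitions.

10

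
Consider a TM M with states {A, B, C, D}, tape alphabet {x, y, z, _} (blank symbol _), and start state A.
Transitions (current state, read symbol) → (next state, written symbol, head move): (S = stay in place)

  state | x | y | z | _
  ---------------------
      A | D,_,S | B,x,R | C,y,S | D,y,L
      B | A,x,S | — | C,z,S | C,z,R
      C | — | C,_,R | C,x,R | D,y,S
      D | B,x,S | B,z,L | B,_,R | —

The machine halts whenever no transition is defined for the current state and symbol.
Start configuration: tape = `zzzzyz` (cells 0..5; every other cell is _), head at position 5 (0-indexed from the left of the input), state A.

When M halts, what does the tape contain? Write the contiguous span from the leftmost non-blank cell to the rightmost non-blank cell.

zzzzyz_z

A | zzzzy[z]__   read z → write y, move S, go to C
C | zzzzy[y]__   read y → write _, move R, go to C
C | zzzzy_[_]_   read _ → write y, move S, go to D
D | zzzzy_[y]_   read y → write z, move L, go to B
B | zzzzy[_]z_   read _ → write z, move R, go to C
C | zzzzyz[z]_   read z → write x, move R, go to C
C | zzzzyzx[_]   read _ → write y, move S, go to D
D | zzzzyzx[y]   read y → write z, move L, go to B
B | zzzzyz[x]z   read x → write x, move S, go to A
A | zzzzyz[x]z   read x → write _, move S, go to D
D | zzzzyz[_]z
The non-blank tape span at halt is zzzzyz_z.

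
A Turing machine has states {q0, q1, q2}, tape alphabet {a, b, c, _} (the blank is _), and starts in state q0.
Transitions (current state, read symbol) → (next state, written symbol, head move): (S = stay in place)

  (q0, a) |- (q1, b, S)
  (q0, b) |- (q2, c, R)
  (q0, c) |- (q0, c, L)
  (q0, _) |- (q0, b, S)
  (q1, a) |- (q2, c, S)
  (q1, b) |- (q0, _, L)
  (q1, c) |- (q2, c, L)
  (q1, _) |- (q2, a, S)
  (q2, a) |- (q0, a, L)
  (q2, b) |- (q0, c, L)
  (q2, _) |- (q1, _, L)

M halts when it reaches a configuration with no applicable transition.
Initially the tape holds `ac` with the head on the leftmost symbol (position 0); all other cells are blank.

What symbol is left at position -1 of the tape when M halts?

q0 | _____[a]c   read a → write b, move S, go to q1
q1 | _____[b]c   read b → write _, move L, go to q0
q0 | ____[_]_c   read _ → write b, move S, go to q0
q0 | ____[b]_c   read b → write c, move R, go to q2
q2 | ____c[_]c   read _ → write _, move L, go to q1
q1 | ____[c]_c   read c → write c, move L, go to q2
q2 | ___[_]c_c   read _ → write _, move L, go to q1
q1 | __[_]_c_c   read _ → write a, move S, go to q2
q2 | __[a]_c_c   read a → write a, move L, go to q0
q0 | _[_]a_c_c   read _ → write b, move S, go to q0
q0 | _[b]a_c_c   read b → write c, move R, go to q2
q2 | _c[a]_c_c   read a → write a, move L, go to q0
q0 | _[c]a_c_c   read c → write c, move L, go to q0
q0 | [_]ca_c_c   read _ → write b, move S, go to q0
q0 | [b]ca_c_c   read b → write c, move R, go to q2
q2 | c[c]a_c_c
Cell -1 holds c when M halts.

c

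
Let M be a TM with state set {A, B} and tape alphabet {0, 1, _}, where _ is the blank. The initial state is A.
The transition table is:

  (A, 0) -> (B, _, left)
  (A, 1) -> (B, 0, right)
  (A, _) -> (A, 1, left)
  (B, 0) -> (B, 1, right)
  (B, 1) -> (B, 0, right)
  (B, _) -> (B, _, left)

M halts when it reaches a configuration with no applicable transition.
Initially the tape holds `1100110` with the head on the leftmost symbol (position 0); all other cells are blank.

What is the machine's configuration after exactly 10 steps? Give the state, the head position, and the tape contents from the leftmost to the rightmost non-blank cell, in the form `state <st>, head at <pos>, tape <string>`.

state B, head at 6, tape 0011000

A | [1]100110_   read 1 → write 0, move right, go to B
B | 0[1]00110_   read 1 → write 0, move right, go to B
B | 00[0]0110_   read 0 → write 1, move right, go to B
B | 001[0]110_   read 0 → write 1, move right, go to B
B | 0011[1]10_   read 1 → write 0, move right, go to B
B | 00110[1]0_   read 1 → write 0, move right, go to B
B | 001100[0]_   read 0 → write 1, move right, go to B
B | 0011001[_]   read _ → write _, move left, go to B
B | 001100[1]_   read 1 → write 0, move right, go to B
B | 0011000[_]   read _ → write _, move left, go to B
B | 001100[0]_
After 10 steps: state B, head at 6, tape 0011000.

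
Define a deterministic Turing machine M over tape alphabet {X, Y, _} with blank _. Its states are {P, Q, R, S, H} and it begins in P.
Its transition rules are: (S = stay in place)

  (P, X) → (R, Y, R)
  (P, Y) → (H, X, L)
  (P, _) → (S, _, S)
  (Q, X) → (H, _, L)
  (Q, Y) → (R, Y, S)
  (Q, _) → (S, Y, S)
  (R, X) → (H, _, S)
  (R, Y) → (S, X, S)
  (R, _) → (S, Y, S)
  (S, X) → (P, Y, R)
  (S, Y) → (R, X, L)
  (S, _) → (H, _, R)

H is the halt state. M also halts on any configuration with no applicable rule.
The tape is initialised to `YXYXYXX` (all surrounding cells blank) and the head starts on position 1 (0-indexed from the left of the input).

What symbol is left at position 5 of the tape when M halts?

Y

state=P head=1 tape=Y[X]YXYXX   (P,X)→(R,Y,R)
state=R head=2 tape=YY[Y]XYXX   (R,Y)→(S,X,S)
state=S head=2 tape=YY[X]XYXX   (S,X)→(P,Y,R)
state=P head=3 tape=YYY[X]YXX   (P,X)→(R,Y,R)
state=R head=4 tape=YYYY[Y]XX   (R,Y)→(S,X,S)
state=S head=4 tape=YYYY[X]XX   (S,X)→(P,Y,R)
state=P head=5 tape=YYYYY[X]X   (P,X)→(R,Y,R)
state=R head=6 tape=YYYYYY[X]   (R,X)→(H,_,S)
state=H head=6 tape=YYYYYY[_]
Cell 5 holds Y when M halts.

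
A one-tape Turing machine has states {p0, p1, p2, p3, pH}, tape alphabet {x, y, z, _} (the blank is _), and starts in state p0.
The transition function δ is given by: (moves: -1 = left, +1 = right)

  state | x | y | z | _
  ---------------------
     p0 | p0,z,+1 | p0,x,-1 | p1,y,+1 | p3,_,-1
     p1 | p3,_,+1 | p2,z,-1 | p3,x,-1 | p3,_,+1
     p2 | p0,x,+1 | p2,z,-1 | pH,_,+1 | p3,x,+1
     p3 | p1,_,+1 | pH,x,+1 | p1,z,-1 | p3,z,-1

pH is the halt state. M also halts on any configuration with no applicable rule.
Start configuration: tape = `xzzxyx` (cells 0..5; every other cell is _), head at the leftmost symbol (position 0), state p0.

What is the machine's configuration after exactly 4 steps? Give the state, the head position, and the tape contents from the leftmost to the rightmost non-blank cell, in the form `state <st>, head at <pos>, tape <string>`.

state pH, head at 2, tape zxxxyx

state=p0 head=0 tape=[x]zzxyx   (p0,x)→(p0,z,+1)
state=p0 head=1 tape=z[z]zxyx   (p0,z)→(p1,y,+1)
state=p1 head=2 tape=zy[z]xyx   (p1,z)→(p3,x,-1)
state=p3 head=1 tape=z[y]xxyx   (p3,y)→(pH,x,+1)
state=pH head=2 tape=zx[x]xyx
After 4 steps: state pH, head at 2, tape zxxxyx.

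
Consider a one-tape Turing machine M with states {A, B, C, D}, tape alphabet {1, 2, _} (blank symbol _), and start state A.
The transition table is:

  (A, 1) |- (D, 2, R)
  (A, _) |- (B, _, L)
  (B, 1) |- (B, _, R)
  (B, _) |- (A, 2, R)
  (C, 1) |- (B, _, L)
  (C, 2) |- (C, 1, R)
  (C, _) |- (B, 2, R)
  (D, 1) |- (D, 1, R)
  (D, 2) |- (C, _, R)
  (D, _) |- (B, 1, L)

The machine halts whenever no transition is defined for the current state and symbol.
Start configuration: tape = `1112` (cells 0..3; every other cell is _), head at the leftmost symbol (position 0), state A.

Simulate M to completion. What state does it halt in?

B

A | [1]112___   read 1 → write 2, move R, go to D
D | 2[1]12___   read 1 → write 1, move R, go to D
D | 21[1]2___   read 1 → write 1, move R, go to D
D | 211[2]___   read 2 → write _, move R, go to C
C | 211_[_]__   read _ → write 2, move R, go to B
B | 211_2[_]_   read _ → write 2, move R, go to A
A | 211_22[_]   read _ → write _, move L, go to B
B | 211_2[2]_
No transition is defined for (B, 2); M halts in state B.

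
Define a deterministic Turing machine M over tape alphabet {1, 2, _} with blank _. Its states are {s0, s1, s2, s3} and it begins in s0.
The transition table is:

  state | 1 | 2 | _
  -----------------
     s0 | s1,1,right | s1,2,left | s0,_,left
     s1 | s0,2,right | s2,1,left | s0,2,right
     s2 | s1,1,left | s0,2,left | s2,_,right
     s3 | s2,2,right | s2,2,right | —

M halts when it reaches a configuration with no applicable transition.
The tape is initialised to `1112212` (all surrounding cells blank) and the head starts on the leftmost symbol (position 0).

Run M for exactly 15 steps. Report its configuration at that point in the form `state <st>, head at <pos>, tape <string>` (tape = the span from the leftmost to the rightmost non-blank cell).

state s1, head at 1, tape 21211212

s0 | _[1]112212   read 1 → write 1, move right, go to s1
s1 | _1[1]12212   read 1 → write 2, move right, go to s0
s0 | _12[1]2212   read 1 → write 1, move right, go to s1
s1 | _121[2]212   read 2 → write 1, move left, go to s2
s2 | _12[1]1212   read 1 → write 1, move left, go to s1
s1 | _1[2]11212   read 2 → write 1, move left, go to s2
s2 | _[1]111212   read 1 → write 1, move left, go to s1
s1 | [_]1111212   read _ → write 2, move right, go to s0
s0 | 2[1]111212   read 1 → write 1, move right, go to s1
s1 | 21[1]11212   read 1 → write 2, move right, go to s0
s0 | 212[1]1212   read 1 → write 1, move right, go to s1
s1 | 2121[1]212   read 1 → write 2, move right, go to s0
s0 | 21212[2]12   read 2 → write 2, move left, go to s1
s1 | 2121[2]212   read 2 → write 1, move left, go to s2
s2 | 212[1]1212   read 1 → write 1, move left, go to s1
s1 | 21[2]11212
After 15 steps: state s1, head at 1, tape 21211212.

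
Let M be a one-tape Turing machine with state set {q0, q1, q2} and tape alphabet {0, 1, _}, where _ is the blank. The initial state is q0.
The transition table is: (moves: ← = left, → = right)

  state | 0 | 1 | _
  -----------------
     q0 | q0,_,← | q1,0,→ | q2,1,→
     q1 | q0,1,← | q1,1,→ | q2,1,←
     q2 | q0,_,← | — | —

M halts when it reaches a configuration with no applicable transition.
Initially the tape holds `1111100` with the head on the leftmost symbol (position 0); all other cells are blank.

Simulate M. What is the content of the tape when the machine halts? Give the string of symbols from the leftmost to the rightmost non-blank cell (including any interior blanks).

01110011

state=q0 head=0 tape=[1]111100_   (q0,1)→(q1,0,→)
state=q1 head=1 tape=0[1]11100_   (q1,1)→(q1,1,→)
state=q1 head=2 tape=01[1]1100_   (q1,1)→(q1,1,→)
state=q1 head=3 tape=011[1]100_   (q1,1)→(q1,1,→)
state=q1 head=4 tape=0111[1]00_   (q1,1)→(q1,1,→)
state=q1 head=5 tape=01111[0]0_   (q1,0)→(q0,1,←)
state=q0 head=4 tape=0111[1]10_   (q0,1)→(q1,0,→)
state=q1 head=5 tape=01110[1]0_   (q1,1)→(q1,1,→)
state=q1 head=6 tape=011101[0]_   (q1,0)→(q0,1,←)
state=q0 head=5 tape=01110[1]1_   (q0,1)→(q1,0,→)
state=q1 head=6 tape=011100[1]_   (q1,1)→(q1,1,→)
state=q1 head=7 tape=0111001[_]   (q1,_)→(q2,1,←)
state=q2 head=6 tape=011100[1]1
The non-blank tape span at halt is 01110011.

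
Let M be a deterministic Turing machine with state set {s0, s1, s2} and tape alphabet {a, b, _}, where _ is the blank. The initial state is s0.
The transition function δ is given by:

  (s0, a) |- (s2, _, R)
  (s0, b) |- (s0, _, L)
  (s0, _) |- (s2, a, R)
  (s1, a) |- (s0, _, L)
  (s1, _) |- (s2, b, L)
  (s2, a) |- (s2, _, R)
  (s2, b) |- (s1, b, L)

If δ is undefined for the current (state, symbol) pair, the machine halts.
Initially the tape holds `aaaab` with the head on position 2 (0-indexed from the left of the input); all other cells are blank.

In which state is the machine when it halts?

s0 | aa[a]ab   read a → write _, move R, go to s2
s2 | aa_[a]b   read a → write _, move R, go to s2
s2 | aa__[b]   read b → write b, move L, go to s1
s1 | aa_[_]b   read _ → write b, move L, go to s2
s2 | aa[_]bb
No transition is defined for (s2, _); M halts in state s2.

s2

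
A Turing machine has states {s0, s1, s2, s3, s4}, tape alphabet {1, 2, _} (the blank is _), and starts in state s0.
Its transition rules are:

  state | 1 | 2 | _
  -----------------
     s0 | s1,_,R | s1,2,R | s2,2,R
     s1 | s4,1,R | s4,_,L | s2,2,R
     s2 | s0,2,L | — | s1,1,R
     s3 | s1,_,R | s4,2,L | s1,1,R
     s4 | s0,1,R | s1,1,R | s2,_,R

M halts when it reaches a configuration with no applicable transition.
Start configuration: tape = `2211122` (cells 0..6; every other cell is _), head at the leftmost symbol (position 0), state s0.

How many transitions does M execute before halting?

19

state=s0 head=0 tape=[2]211122   (s0,2)→(s1,2,R)
state=s1 head=1 tape=2[2]11122   (s1,2)→(s4,_,L)
state=s4 head=0 tape=[2]_11122   (s4,2)→(s1,1,R)
state=s1 head=1 tape=1[_]11122   (s1,_)→(s2,2,R)
state=s2 head=2 tape=12[1]1122   (s2,1)→(s0,2,L)
state=s0 head=1 tape=1[2]21122   (s0,2)→(s1,2,R)
state=s1 head=2 tape=12[2]1122   (s1,2)→(s4,_,L)
state=s4 head=1 tape=1[2]_1122   (s4,2)→(s1,1,R)
state=s1 head=2 tape=11[_]1122   (s1,_)→(s2,2,R)
state=s2 head=3 tape=112[1]122   (s2,1)→(s0,2,L)
state=s0 head=2 tape=11[2]2122   (s0,2)→(s1,2,R)
state=s1 head=3 tape=112[2]122   (s1,2)→(s4,_,L)
state=s4 head=2 tape=11[2]_122   (s4,2)→(s1,1,R)
state=s1 head=3 tape=111[_]122   (s1,_)→(s2,2,R)
state=s2 head=4 tape=1112[1]22   (s2,1)→(s0,2,L)
state=s0 head=3 tape=111[2]222   (s0,2)→(s1,2,R)
state=s1 head=4 tape=1112[2]22   (s1,2)→(s4,_,L)
state=s4 head=3 tape=111[2]_22   (s4,2)→(s1,1,R)
state=s1 head=4 tape=1111[_]22   (s1,_)→(s2,2,R)
state=s2 head=5 tape=11112[2]2
M halts after 19 transitions.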